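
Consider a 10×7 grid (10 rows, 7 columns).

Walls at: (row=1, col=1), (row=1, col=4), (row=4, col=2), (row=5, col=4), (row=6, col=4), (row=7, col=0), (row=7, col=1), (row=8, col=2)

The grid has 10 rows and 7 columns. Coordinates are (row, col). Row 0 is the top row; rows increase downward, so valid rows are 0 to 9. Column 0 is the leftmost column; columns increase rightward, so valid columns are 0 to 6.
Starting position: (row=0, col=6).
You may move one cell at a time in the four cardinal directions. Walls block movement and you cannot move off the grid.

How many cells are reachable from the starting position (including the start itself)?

Answer: Reachable cells: 62

Derivation:
BFS flood-fill from (row=0, col=6):
  Distance 0: (row=0, col=6)
  Distance 1: (row=0, col=5), (row=1, col=6)
  Distance 2: (row=0, col=4), (row=1, col=5), (row=2, col=6)
  Distance 3: (row=0, col=3), (row=2, col=5), (row=3, col=6)
  Distance 4: (row=0, col=2), (row=1, col=3), (row=2, col=4), (row=3, col=5), (row=4, col=6)
  Distance 5: (row=0, col=1), (row=1, col=2), (row=2, col=3), (row=3, col=4), (row=4, col=5), (row=5, col=6)
  Distance 6: (row=0, col=0), (row=2, col=2), (row=3, col=3), (row=4, col=4), (row=5, col=5), (row=6, col=6)
  Distance 7: (row=1, col=0), (row=2, col=1), (row=3, col=2), (row=4, col=3), (row=6, col=5), (row=7, col=6)
  Distance 8: (row=2, col=0), (row=3, col=1), (row=5, col=3), (row=7, col=5), (row=8, col=6)
  Distance 9: (row=3, col=0), (row=4, col=1), (row=5, col=2), (row=6, col=3), (row=7, col=4), (row=8, col=5), (row=9, col=6)
  Distance 10: (row=4, col=0), (row=5, col=1), (row=6, col=2), (row=7, col=3), (row=8, col=4), (row=9, col=5)
  Distance 11: (row=5, col=0), (row=6, col=1), (row=7, col=2), (row=8, col=3), (row=9, col=4)
  Distance 12: (row=6, col=0), (row=9, col=3)
  Distance 13: (row=9, col=2)
  Distance 14: (row=9, col=1)
  Distance 15: (row=8, col=1), (row=9, col=0)
  Distance 16: (row=8, col=0)
Total reachable: 62 (grid has 62 open cells total)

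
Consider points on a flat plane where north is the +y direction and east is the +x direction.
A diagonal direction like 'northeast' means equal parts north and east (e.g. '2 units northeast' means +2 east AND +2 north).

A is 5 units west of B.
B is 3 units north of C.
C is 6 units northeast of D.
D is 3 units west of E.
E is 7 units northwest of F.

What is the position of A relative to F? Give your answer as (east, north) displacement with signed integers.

Place F at the origin (east=0, north=0).
  E is 7 units northwest of F: delta (east=-7, north=+7); E at (east=-7, north=7).
  D is 3 units west of E: delta (east=-3, north=+0); D at (east=-10, north=7).
  C is 6 units northeast of D: delta (east=+6, north=+6); C at (east=-4, north=13).
  B is 3 units north of C: delta (east=+0, north=+3); B at (east=-4, north=16).
  A is 5 units west of B: delta (east=-5, north=+0); A at (east=-9, north=16).
Therefore A relative to F: (east=-9, north=16).

Answer: A is at (east=-9, north=16) relative to F.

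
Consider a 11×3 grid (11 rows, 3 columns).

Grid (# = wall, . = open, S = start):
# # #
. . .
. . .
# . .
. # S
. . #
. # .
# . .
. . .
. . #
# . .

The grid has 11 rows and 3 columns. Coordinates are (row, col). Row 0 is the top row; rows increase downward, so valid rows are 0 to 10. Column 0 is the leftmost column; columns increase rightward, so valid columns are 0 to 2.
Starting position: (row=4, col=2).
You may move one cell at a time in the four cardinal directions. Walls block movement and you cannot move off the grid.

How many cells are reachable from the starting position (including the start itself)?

Answer: Reachable cells: 9

Derivation:
BFS flood-fill from (row=4, col=2):
  Distance 0: (row=4, col=2)
  Distance 1: (row=3, col=2)
  Distance 2: (row=2, col=2), (row=3, col=1)
  Distance 3: (row=1, col=2), (row=2, col=1)
  Distance 4: (row=1, col=1), (row=2, col=0)
  Distance 5: (row=1, col=0)
Total reachable: 9 (grid has 23 open cells total)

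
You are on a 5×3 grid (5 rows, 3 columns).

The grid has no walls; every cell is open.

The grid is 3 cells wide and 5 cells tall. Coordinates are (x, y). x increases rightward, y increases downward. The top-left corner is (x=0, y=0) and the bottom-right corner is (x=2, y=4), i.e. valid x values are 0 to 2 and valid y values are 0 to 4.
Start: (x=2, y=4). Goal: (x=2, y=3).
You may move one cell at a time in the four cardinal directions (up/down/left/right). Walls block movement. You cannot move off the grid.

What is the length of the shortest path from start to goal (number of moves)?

Answer: Shortest path length: 1

Derivation:
BFS from (x=2, y=4) until reaching (x=2, y=3):
  Distance 0: (x=2, y=4)
  Distance 1: (x=2, y=3), (x=1, y=4)  <- goal reached here
One shortest path (1 moves): (x=2, y=4) -> (x=2, y=3)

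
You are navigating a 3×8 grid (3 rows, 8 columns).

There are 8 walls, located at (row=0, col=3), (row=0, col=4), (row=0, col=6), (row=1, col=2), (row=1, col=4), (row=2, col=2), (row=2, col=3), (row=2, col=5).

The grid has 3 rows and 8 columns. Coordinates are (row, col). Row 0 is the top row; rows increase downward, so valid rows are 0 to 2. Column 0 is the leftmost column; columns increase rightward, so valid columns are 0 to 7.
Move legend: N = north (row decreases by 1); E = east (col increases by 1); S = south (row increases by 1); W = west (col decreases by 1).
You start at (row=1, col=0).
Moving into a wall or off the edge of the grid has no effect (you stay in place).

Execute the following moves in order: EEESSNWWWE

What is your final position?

Answer: Final position: (row=1, col=1)

Derivation:
Start: (row=1, col=0)
  E (east): (row=1, col=0) -> (row=1, col=1)
  E (east): blocked, stay at (row=1, col=1)
  E (east): blocked, stay at (row=1, col=1)
  S (south): (row=1, col=1) -> (row=2, col=1)
  S (south): blocked, stay at (row=2, col=1)
  N (north): (row=2, col=1) -> (row=1, col=1)
  W (west): (row=1, col=1) -> (row=1, col=0)
  W (west): blocked, stay at (row=1, col=0)
  W (west): blocked, stay at (row=1, col=0)
  E (east): (row=1, col=0) -> (row=1, col=1)
Final: (row=1, col=1)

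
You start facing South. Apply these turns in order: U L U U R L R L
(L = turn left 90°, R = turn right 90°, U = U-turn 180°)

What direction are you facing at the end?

Answer: Final heading: West

Derivation:
Start: South
  U (U-turn (180°)) -> North
  L (left (90° counter-clockwise)) -> West
  U (U-turn (180°)) -> East
  U (U-turn (180°)) -> West
  R (right (90° clockwise)) -> North
  L (left (90° counter-clockwise)) -> West
  R (right (90° clockwise)) -> North
  L (left (90° counter-clockwise)) -> West
Final: West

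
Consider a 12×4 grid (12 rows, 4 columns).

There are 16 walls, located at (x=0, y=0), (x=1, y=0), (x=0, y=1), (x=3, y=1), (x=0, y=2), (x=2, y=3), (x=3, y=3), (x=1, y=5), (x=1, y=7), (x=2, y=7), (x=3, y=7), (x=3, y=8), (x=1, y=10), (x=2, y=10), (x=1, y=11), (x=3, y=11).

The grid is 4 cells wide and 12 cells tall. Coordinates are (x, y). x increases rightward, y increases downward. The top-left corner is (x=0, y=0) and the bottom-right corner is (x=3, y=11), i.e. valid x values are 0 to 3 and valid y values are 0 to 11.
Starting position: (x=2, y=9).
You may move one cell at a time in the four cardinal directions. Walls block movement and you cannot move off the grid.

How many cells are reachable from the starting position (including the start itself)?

BFS flood-fill from (x=2, y=9):
  Distance 0: (x=2, y=9)
  Distance 1: (x=2, y=8), (x=1, y=9), (x=3, y=9)
  Distance 2: (x=1, y=8), (x=0, y=9), (x=3, y=10)
  Distance 3: (x=0, y=8), (x=0, y=10)
  Distance 4: (x=0, y=7), (x=0, y=11)
  Distance 5: (x=0, y=6)
  Distance 6: (x=0, y=5), (x=1, y=6)
  Distance 7: (x=0, y=4), (x=2, y=6)
  Distance 8: (x=0, y=3), (x=1, y=4), (x=2, y=5), (x=3, y=6)
  Distance 9: (x=1, y=3), (x=2, y=4), (x=3, y=5)
  Distance 10: (x=1, y=2), (x=3, y=4)
  Distance 11: (x=1, y=1), (x=2, y=2)
  Distance 12: (x=2, y=1), (x=3, y=2)
  Distance 13: (x=2, y=0)
  Distance 14: (x=3, y=0)
Total reachable: 31 (grid has 32 open cells total)

Answer: Reachable cells: 31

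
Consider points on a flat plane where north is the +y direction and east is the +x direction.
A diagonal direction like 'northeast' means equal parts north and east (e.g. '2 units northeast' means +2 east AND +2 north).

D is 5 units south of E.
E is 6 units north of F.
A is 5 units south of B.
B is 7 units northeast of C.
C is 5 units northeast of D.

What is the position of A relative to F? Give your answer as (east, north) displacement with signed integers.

Answer: A is at (east=12, north=8) relative to F.

Derivation:
Place F at the origin (east=0, north=0).
  E is 6 units north of F: delta (east=+0, north=+6); E at (east=0, north=6).
  D is 5 units south of E: delta (east=+0, north=-5); D at (east=0, north=1).
  C is 5 units northeast of D: delta (east=+5, north=+5); C at (east=5, north=6).
  B is 7 units northeast of C: delta (east=+7, north=+7); B at (east=12, north=13).
  A is 5 units south of B: delta (east=+0, north=-5); A at (east=12, north=8).
Therefore A relative to F: (east=12, north=8).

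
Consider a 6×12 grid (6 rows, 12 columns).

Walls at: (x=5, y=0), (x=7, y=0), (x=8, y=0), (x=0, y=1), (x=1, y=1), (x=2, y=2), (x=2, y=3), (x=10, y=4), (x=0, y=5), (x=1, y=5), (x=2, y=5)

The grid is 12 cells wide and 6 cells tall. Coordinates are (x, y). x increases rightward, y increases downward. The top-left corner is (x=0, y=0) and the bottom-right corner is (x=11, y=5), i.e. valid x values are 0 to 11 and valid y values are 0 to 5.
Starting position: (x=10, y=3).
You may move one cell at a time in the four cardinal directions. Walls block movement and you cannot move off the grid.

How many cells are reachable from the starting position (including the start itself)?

BFS flood-fill from (x=10, y=3):
  Distance 0: (x=10, y=3)
  Distance 1: (x=10, y=2), (x=9, y=3), (x=11, y=3)
  Distance 2: (x=10, y=1), (x=9, y=2), (x=11, y=2), (x=8, y=3), (x=9, y=4), (x=11, y=4)
  Distance 3: (x=10, y=0), (x=9, y=1), (x=11, y=1), (x=8, y=2), (x=7, y=3), (x=8, y=4), (x=9, y=5), (x=11, y=5)
  Distance 4: (x=9, y=0), (x=11, y=0), (x=8, y=1), (x=7, y=2), (x=6, y=3), (x=7, y=4), (x=8, y=5), (x=10, y=5)
  Distance 5: (x=7, y=1), (x=6, y=2), (x=5, y=3), (x=6, y=4), (x=7, y=5)
  Distance 6: (x=6, y=1), (x=5, y=2), (x=4, y=3), (x=5, y=4), (x=6, y=5)
  Distance 7: (x=6, y=0), (x=5, y=1), (x=4, y=2), (x=3, y=3), (x=4, y=4), (x=5, y=5)
  Distance 8: (x=4, y=1), (x=3, y=2), (x=3, y=4), (x=4, y=5)
  Distance 9: (x=4, y=0), (x=3, y=1), (x=2, y=4), (x=3, y=5)
  Distance 10: (x=3, y=0), (x=2, y=1), (x=1, y=4)
  Distance 11: (x=2, y=0), (x=1, y=3), (x=0, y=4)
  Distance 12: (x=1, y=0), (x=1, y=2), (x=0, y=3)
  Distance 13: (x=0, y=0), (x=0, y=2)
Total reachable: 61 (grid has 61 open cells total)

Answer: Reachable cells: 61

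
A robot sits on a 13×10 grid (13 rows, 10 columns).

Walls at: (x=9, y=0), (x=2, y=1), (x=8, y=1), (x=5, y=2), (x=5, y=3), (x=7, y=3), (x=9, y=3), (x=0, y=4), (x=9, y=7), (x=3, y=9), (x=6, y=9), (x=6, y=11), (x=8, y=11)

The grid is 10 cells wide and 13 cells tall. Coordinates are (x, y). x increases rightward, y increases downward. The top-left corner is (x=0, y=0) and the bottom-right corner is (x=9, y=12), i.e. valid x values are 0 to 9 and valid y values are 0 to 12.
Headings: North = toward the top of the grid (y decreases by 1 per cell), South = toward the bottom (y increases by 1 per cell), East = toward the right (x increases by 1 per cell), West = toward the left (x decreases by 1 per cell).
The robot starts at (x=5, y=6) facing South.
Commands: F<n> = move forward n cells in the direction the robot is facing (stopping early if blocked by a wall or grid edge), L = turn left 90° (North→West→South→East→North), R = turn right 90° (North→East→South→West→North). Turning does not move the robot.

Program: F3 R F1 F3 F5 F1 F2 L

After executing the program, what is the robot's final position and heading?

Start: (x=5, y=6), facing South
  F3: move forward 3, now at (x=5, y=9)
  R: turn right, now facing West
  F1: move forward 1, now at (x=4, y=9)
  F3: move forward 0/3 (blocked), now at (x=4, y=9)
  F5: move forward 0/5 (blocked), now at (x=4, y=9)
  F1: move forward 0/1 (blocked), now at (x=4, y=9)
  F2: move forward 0/2 (blocked), now at (x=4, y=9)
  L: turn left, now facing South
Final: (x=4, y=9), facing South

Answer: Final position: (x=4, y=9), facing South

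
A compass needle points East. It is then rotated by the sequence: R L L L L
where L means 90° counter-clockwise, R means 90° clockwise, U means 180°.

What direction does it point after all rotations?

Answer: Final heading: South

Derivation:
Start: East
  R (right (90° clockwise)) -> South
  L (left (90° counter-clockwise)) -> East
  L (left (90° counter-clockwise)) -> North
  L (left (90° counter-clockwise)) -> West
  L (left (90° counter-clockwise)) -> South
Final: South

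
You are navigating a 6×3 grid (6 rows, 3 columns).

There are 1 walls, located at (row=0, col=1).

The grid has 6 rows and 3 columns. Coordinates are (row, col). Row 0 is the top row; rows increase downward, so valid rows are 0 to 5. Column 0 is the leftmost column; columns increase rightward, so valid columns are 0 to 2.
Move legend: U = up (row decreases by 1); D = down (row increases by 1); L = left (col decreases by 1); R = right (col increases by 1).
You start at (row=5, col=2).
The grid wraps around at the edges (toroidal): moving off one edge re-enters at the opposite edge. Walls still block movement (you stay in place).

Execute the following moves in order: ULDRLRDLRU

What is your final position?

Answer: Final position: (row=5, col=0)

Derivation:
Start: (row=5, col=2)
  U (up): (row=5, col=2) -> (row=4, col=2)
  L (left): (row=4, col=2) -> (row=4, col=1)
  D (down): (row=4, col=1) -> (row=5, col=1)
  R (right): (row=5, col=1) -> (row=5, col=2)
  L (left): (row=5, col=2) -> (row=5, col=1)
  R (right): (row=5, col=1) -> (row=5, col=2)
  D (down): (row=5, col=2) -> (row=0, col=2)
  L (left): blocked, stay at (row=0, col=2)
  R (right): (row=0, col=2) -> (row=0, col=0)
  U (up): (row=0, col=0) -> (row=5, col=0)
Final: (row=5, col=0)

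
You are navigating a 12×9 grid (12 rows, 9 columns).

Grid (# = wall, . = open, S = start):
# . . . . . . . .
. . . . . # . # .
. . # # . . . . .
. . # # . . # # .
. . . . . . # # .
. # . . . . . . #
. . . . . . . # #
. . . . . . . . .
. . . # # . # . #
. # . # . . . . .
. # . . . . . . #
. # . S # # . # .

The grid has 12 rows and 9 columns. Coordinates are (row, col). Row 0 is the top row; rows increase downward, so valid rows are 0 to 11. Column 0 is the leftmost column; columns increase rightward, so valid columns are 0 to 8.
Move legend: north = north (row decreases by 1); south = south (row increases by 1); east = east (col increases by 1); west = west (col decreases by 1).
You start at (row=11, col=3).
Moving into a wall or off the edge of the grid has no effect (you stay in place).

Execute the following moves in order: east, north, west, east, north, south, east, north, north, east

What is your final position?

Start: (row=11, col=3)
  east (east): blocked, stay at (row=11, col=3)
  north (north): (row=11, col=3) -> (row=10, col=3)
  west (west): (row=10, col=3) -> (row=10, col=2)
  east (east): (row=10, col=2) -> (row=10, col=3)
  north (north): blocked, stay at (row=10, col=3)
  south (south): (row=10, col=3) -> (row=11, col=3)
  east (east): blocked, stay at (row=11, col=3)
  north (north): (row=11, col=3) -> (row=10, col=3)
  north (north): blocked, stay at (row=10, col=3)
  east (east): (row=10, col=3) -> (row=10, col=4)
Final: (row=10, col=4)

Answer: Final position: (row=10, col=4)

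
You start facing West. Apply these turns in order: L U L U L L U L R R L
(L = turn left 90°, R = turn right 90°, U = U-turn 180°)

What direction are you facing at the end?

Answer: Final heading: East

Derivation:
Start: West
  L (left (90° counter-clockwise)) -> South
  U (U-turn (180°)) -> North
  L (left (90° counter-clockwise)) -> West
  U (U-turn (180°)) -> East
  L (left (90° counter-clockwise)) -> North
  L (left (90° counter-clockwise)) -> West
  U (U-turn (180°)) -> East
  L (left (90° counter-clockwise)) -> North
  R (right (90° clockwise)) -> East
  R (right (90° clockwise)) -> South
  L (left (90° counter-clockwise)) -> East
Final: East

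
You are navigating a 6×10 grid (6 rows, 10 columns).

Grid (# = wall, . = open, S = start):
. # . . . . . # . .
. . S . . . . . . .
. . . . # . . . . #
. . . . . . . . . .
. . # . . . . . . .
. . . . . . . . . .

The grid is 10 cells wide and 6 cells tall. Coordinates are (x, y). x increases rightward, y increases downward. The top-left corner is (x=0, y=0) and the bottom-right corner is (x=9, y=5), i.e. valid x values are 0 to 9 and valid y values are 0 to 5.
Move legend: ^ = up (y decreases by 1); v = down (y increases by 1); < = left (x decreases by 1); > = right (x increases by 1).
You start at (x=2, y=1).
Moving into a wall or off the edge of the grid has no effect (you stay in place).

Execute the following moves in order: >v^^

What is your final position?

Answer: Final position: (x=3, y=0)

Derivation:
Start: (x=2, y=1)
  > (right): (x=2, y=1) -> (x=3, y=1)
  v (down): (x=3, y=1) -> (x=3, y=2)
  ^ (up): (x=3, y=2) -> (x=3, y=1)
  ^ (up): (x=3, y=1) -> (x=3, y=0)
Final: (x=3, y=0)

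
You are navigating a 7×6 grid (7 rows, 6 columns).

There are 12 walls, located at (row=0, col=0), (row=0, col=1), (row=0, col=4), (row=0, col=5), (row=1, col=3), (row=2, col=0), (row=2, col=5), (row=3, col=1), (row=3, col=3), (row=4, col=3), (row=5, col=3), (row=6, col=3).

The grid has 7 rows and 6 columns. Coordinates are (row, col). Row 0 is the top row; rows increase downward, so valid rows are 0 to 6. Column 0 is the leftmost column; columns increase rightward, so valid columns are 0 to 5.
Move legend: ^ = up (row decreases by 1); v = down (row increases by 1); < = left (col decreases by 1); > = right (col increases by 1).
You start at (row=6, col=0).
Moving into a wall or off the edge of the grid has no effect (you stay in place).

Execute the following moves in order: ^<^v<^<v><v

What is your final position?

Start: (row=6, col=0)
  ^ (up): (row=6, col=0) -> (row=5, col=0)
  < (left): blocked, stay at (row=5, col=0)
  ^ (up): (row=5, col=0) -> (row=4, col=0)
  v (down): (row=4, col=0) -> (row=5, col=0)
  < (left): blocked, stay at (row=5, col=0)
  ^ (up): (row=5, col=0) -> (row=4, col=0)
  < (left): blocked, stay at (row=4, col=0)
  v (down): (row=4, col=0) -> (row=5, col=0)
  > (right): (row=5, col=0) -> (row=5, col=1)
  < (left): (row=5, col=1) -> (row=5, col=0)
  v (down): (row=5, col=0) -> (row=6, col=0)
Final: (row=6, col=0)

Answer: Final position: (row=6, col=0)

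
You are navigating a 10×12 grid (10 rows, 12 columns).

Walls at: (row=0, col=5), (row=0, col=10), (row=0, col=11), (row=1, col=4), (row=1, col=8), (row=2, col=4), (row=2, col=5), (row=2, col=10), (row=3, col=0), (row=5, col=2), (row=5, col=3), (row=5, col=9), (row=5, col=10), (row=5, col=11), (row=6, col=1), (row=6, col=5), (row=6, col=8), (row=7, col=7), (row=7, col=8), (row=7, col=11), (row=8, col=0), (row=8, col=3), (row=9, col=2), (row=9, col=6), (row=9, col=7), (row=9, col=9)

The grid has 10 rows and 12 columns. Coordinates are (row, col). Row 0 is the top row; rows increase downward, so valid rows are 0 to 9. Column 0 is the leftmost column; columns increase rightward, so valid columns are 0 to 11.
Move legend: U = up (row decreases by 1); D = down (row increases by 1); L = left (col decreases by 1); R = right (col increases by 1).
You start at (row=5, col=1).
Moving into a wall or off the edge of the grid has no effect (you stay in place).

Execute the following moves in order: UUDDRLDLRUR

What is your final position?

Answer: Final position: (row=5, col=1)

Derivation:
Start: (row=5, col=1)
  U (up): (row=5, col=1) -> (row=4, col=1)
  U (up): (row=4, col=1) -> (row=3, col=1)
  D (down): (row=3, col=1) -> (row=4, col=1)
  D (down): (row=4, col=1) -> (row=5, col=1)
  R (right): blocked, stay at (row=5, col=1)
  L (left): (row=5, col=1) -> (row=5, col=0)
  D (down): (row=5, col=0) -> (row=6, col=0)
  L (left): blocked, stay at (row=6, col=0)
  R (right): blocked, stay at (row=6, col=0)
  U (up): (row=6, col=0) -> (row=5, col=0)
  R (right): (row=5, col=0) -> (row=5, col=1)
Final: (row=5, col=1)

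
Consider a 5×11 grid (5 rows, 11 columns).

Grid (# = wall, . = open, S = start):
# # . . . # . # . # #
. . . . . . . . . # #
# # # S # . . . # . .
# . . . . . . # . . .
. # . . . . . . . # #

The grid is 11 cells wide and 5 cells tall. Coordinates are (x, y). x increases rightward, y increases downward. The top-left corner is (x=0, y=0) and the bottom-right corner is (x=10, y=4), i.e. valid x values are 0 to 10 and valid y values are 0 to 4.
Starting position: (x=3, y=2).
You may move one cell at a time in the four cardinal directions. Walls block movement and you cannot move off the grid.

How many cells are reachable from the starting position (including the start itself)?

BFS flood-fill from (x=3, y=2):
  Distance 0: (x=3, y=2)
  Distance 1: (x=3, y=1), (x=3, y=3)
  Distance 2: (x=3, y=0), (x=2, y=1), (x=4, y=1), (x=2, y=3), (x=4, y=3), (x=3, y=4)
  Distance 3: (x=2, y=0), (x=4, y=0), (x=1, y=1), (x=5, y=1), (x=1, y=3), (x=5, y=3), (x=2, y=4), (x=4, y=4)
  Distance 4: (x=0, y=1), (x=6, y=1), (x=5, y=2), (x=6, y=3), (x=5, y=4)
  Distance 5: (x=6, y=0), (x=7, y=1), (x=6, y=2), (x=6, y=4)
  Distance 6: (x=8, y=1), (x=7, y=2), (x=7, y=4)
  Distance 7: (x=8, y=0), (x=8, y=4)
  Distance 8: (x=8, y=3)
  Distance 9: (x=9, y=3)
  Distance 10: (x=9, y=2), (x=10, y=3)
  Distance 11: (x=10, y=2)
Total reachable: 36 (grid has 37 open cells total)

Answer: Reachable cells: 36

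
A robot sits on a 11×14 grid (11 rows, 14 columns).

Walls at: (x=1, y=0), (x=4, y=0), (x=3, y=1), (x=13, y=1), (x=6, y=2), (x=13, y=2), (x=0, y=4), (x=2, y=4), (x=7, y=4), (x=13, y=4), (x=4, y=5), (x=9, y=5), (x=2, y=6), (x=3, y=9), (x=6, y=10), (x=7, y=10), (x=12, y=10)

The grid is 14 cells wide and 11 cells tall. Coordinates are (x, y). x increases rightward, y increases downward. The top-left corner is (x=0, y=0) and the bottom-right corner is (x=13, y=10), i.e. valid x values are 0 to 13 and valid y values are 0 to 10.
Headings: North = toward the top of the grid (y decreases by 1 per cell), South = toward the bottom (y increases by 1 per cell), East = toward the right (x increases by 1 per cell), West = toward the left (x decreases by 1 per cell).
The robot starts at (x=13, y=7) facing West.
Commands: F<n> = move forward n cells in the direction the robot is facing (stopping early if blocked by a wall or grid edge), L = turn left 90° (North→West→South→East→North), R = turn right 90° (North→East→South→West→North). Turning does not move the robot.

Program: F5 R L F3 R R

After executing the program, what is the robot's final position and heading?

Answer: Final position: (x=5, y=7), facing East

Derivation:
Start: (x=13, y=7), facing West
  F5: move forward 5, now at (x=8, y=7)
  R: turn right, now facing North
  L: turn left, now facing West
  F3: move forward 3, now at (x=5, y=7)
  R: turn right, now facing North
  R: turn right, now facing East
Final: (x=5, y=7), facing East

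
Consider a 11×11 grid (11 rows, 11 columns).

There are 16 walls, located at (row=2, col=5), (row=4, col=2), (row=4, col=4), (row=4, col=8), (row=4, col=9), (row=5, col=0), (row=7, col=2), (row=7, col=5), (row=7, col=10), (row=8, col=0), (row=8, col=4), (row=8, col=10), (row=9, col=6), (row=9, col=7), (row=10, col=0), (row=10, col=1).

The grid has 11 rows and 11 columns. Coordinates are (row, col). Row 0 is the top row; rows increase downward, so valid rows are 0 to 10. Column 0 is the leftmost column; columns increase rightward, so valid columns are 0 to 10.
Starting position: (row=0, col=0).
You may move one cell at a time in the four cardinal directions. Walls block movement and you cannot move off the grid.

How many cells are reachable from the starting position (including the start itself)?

BFS flood-fill from (row=0, col=0):
  Distance 0: (row=0, col=0)
  Distance 1: (row=0, col=1), (row=1, col=0)
  Distance 2: (row=0, col=2), (row=1, col=1), (row=2, col=0)
  Distance 3: (row=0, col=3), (row=1, col=2), (row=2, col=1), (row=3, col=0)
  Distance 4: (row=0, col=4), (row=1, col=3), (row=2, col=2), (row=3, col=1), (row=4, col=0)
  Distance 5: (row=0, col=5), (row=1, col=4), (row=2, col=3), (row=3, col=2), (row=4, col=1)
  Distance 6: (row=0, col=6), (row=1, col=5), (row=2, col=4), (row=3, col=3), (row=5, col=1)
  Distance 7: (row=0, col=7), (row=1, col=6), (row=3, col=4), (row=4, col=3), (row=5, col=2), (row=6, col=1)
  Distance 8: (row=0, col=8), (row=1, col=7), (row=2, col=6), (row=3, col=5), (row=5, col=3), (row=6, col=0), (row=6, col=2), (row=7, col=1)
  Distance 9: (row=0, col=9), (row=1, col=8), (row=2, col=7), (row=3, col=6), (row=4, col=5), (row=5, col=4), (row=6, col=3), (row=7, col=0), (row=8, col=1)
  Distance 10: (row=0, col=10), (row=1, col=9), (row=2, col=8), (row=3, col=7), (row=4, col=6), (row=5, col=5), (row=6, col=4), (row=7, col=3), (row=8, col=2), (row=9, col=1)
  Distance 11: (row=1, col=10), (row=2, col=9), (row=3, col=8), (row=4, col=7), (row=5, col=6), (row=6, col=5), (row=7, col=4), (row=8, col=3), (row=9, col=0), (row=9, col=2)
  Distance 12: (row=2, col=10), (row=3, col=9), (row=5, col=7), (row=6, col=6), (row=9, col=3), (row=10, col=2)
  Distance 13: (row=3, col=10), (row=5, col=8), (row=6, col=7), (row=7, col=6), (row=9, col=4), (row=10, col=3)
  Distance 14: (row=4, col=10), (row=5, col=9), (row=6, col=8), (row=7, col=7), (row=8, col=6), (row=9, col=5), (row=10, col=4)
  Distance 15: (row=5, col=10), (row=6, col=9), (row=7, col=8), (row=8, col=5), (row=8, col=7), (row=10, col=5)
  Distance 16: (row=6, col=10), (row=7, col=9), (row=8, col=8), (row=10, col=6)
  Distance 17: (row=8, col=9), (row=9, col=8), (row=10, col=7)
  Distance 18: (row=9, col=9), (row=10, col=8)
  Distance 19: (row=9, col=10), (row=10, col=9)
  Distance 20: (row=10, col=10)
Total reachable: 105 (grid has 105 open cells total)

Answer: Reachable cells: 105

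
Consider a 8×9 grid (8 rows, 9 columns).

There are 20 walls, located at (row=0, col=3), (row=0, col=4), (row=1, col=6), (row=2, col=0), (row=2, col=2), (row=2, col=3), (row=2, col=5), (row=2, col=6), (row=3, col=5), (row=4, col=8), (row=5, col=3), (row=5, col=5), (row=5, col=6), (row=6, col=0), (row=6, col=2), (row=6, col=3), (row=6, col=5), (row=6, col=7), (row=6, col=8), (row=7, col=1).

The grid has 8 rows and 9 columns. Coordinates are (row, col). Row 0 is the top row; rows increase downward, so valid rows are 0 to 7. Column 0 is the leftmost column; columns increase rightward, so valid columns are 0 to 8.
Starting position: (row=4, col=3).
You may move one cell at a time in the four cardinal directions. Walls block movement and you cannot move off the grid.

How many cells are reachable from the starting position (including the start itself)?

BFS flood-fill from (row=4, col=3):
  Distance 0: (row=4, col=3)
  Distance 1: (row=3, col=3), (row=4, col=2), (row=4, col=4)
  Distance 2: (row=3, col=2), (row=3, col=4), (row=4, col=1), (row=4, col=5), (row=5, col=2), (row=5, col=4)
  Distance 3: (row=2, col=4), (row=3, col=1), (row=4, col=0), (row=4, col=6), (row=5, col=1), (row=6, col=4)
  Distance 4: (row=1, col=4), (row=2, col=1), (row=3, col=0), (row=3, col=6), (row=4, col=7), (row=5, col=0), (row=6, col=1), (row=7, col=4)
  Distance 5: (row=1, col=1), (row=1, col=3), (row=1, col=5), (row=3, col=7), (row=5, col=7), (row=7, col=3), (row=7, col=5)
  Distance 6: (row=0, col=1), (row=0, col=5), (row=1, col=0), (row=1, col=2), (row=2, col=7), (row=3, col=8), (row=5, col=8), (row=7, col=2), (row=7, col=6)
  Distance 7: (row=0, col=0), (row=0, col=2), (row=0, col=6), (row=1, col=7), (row=2, col=8), (row=6, col=6), (row=7, col=7)
  Distance 8: (row=0, col=7), (row=1, col=8), (row=7, col=8)
  Distance 9: (row=0, col=8)
Total reachable: 51 (grid has 52 open cells total)

Answer: Reachable cells: 51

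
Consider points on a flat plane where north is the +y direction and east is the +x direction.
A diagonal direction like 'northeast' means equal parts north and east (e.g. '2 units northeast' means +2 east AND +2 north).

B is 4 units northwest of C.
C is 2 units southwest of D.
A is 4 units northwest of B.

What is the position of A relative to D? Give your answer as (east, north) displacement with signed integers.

Place D at the origin (east=0, north=0).
  C is 2 units southwest of D: delta (east=-2, north=-2); C at (east=-2, north=-2).
  B is 4 units northwest of C: delta (east=-4, north=+4); B at (east=-6, north=2).
  A is 4 units northwest of B: delta (east=-4, north=+4); A at (east=-10, north=6).
Therefore A relative to D: (east=-10, north=6).

Answer: A is at (east=-10, north=6) relative to D.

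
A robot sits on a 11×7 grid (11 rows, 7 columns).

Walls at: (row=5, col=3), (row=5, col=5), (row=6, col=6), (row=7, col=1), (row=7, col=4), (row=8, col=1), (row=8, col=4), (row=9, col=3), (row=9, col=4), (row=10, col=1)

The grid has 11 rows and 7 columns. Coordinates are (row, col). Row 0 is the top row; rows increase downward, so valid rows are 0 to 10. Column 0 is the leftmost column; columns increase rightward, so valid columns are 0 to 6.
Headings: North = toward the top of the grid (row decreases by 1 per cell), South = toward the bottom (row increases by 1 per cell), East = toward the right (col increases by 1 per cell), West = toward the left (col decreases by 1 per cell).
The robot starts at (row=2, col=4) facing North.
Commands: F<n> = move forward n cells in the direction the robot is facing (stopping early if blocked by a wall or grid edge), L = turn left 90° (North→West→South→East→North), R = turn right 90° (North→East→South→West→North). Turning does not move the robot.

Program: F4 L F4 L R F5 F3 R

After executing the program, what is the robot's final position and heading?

Start: (row=2, col=4), facing North
  F4: move forward 2/4 (blocked), now at (row=0, col=4)
  L: turn left, now facing West
  F4: move forward 4, now at (row=0, col=0)
  L: turn left, now facing South
  R: turn right, now facing West
  F5: move forward 0/5 (blocked), now at (row=0, col=0)
  F3: move forward 0/3 (blocked), now at (row=0, col=0)
  R: turn right, now facing North
Final: (row=0, col=0), facing North

Answer: Final position: (row=0, col=0), facing North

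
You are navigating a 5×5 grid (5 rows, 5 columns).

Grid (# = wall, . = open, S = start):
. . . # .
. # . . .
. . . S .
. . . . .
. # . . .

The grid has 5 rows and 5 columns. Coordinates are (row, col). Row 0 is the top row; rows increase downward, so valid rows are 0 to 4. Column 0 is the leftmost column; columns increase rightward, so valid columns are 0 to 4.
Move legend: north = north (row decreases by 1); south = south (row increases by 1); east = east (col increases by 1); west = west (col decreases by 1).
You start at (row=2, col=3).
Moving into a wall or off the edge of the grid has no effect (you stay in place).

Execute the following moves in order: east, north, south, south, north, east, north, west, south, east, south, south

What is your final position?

Start: (row=2, col=3)
  east (east): (row=2, col=3) -> (row=2, col=4)
  north (north): (row=2, col=4) -> (row=1, col=4)
  south (south): (row=1, col=4) -> (row=2, col=4)
  south (south): (row=2, col=4) -> (row=3, col=4)
  north (north): (row=3, col=4) -> (row=2, col=4)
  east (east): blocked, stay at (row=2, col=4)
  north (north): (row=2, col=4) -> (row=1, col=4)
  west (west): (row=1, col=4) -> (row=1, col=3)
  south (south): (row=1, col=3) -> (row=2, col=3)
  east (east): (row=2, col=3) -> (row=2, col=4)
  south (south): (row=2, col=4) -> (row=3, col=4)
  south (south): (row=3, col=4) -> (row=4, col=4)
Final: (row=4, col=4)

Answer: Final position: (row=4, col=4)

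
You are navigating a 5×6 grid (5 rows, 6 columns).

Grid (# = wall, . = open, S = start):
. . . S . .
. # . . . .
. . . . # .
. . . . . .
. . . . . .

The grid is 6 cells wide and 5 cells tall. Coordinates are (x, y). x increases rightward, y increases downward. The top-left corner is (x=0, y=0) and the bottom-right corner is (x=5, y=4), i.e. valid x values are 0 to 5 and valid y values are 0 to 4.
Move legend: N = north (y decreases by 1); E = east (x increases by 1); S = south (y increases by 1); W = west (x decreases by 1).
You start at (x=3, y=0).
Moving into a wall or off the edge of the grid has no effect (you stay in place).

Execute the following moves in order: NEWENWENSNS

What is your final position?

Start: (x=3, y=0)
  N (north): blocked, stay at (x=3, y=0)
  E (east): (x=3, y=0) -> (x=4, y=0)
  W (west): (x=4, y=0) -> (x=3, y=0)
  E (east): (x=3, y=0) -> (x=4, y=0)
  N (north): blocked, stay at (x=4, y=0)
  W (west): (x=4, y=0) -> (x=3, y=0)
  E (east): (x=3, y=0) -> (x=4, y=0)
  N (north): blocked, stay at (x=4, y=0)
  S (south): (x=4, y=0) -> (x=4, y=1)
  N (north): (x=4, y=1) -> (x=4, y=0)
  S (south): (x=4, y=0) -> (x=4, y=1)
Final: (x=4, y=1)

Answer: Final position: (x=4, y=1)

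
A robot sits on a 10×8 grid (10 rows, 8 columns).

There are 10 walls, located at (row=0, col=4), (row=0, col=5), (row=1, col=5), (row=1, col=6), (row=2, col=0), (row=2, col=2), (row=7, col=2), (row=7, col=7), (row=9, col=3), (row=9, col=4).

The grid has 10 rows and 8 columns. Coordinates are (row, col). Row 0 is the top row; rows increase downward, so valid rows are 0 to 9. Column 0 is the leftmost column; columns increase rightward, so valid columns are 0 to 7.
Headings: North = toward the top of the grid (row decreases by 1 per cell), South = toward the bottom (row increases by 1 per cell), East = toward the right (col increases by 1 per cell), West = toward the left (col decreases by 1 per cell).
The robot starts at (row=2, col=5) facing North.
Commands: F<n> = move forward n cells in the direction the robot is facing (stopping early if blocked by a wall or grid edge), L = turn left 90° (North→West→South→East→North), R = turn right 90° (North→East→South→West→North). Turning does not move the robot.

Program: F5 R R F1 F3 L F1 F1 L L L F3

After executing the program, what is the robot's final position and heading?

Answer: Final position: (row=6, col=7), facing South

Derivation:
Start: (row=2, col=5), facing North
  F5: move forward 0/5 (blocked), now at (row=2, col=5)
  R: turn right, now facing East
  R: turn right, now facing South
  F1: move forward 1, now at (row=3, col=5)
  F3: move forward 3, now at (row=6, col=5)
  L: turn left, now facing East
  F1: move forward 1, now at (row=6, col=6)
  F1: move forward 1, now at (row=6, col=7)
  L: turn left, now facing North
  L: turn left, now facing West
  L: turn left, now facing South
  F3: move forward 0/3 (blocked), now at (row=6, col=7)
Final: (row=6, col=7), facing South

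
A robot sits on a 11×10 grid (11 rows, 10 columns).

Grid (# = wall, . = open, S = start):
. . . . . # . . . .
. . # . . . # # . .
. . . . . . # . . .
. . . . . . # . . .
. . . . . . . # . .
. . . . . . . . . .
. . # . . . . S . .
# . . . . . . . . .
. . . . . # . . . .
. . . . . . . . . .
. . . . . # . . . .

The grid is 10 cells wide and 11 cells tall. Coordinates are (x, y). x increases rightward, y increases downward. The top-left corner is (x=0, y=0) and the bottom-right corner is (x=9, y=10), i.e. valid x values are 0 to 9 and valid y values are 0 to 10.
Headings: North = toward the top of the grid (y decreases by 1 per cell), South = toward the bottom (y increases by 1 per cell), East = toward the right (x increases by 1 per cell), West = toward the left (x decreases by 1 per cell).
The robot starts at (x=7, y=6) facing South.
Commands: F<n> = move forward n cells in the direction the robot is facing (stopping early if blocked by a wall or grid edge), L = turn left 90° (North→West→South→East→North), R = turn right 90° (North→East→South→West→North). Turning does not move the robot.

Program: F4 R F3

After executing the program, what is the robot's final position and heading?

Start: (x=7, y=6), facing South
  F4: move forward 4, now at (x=7, y=10)
  R: turn right, now facing West
  F3: move forward 1/3 (blocked), now at (x=6, y=10)
Final: (x=6, y=10), facing West

Answer: Final position: (x=6, y=10), facing West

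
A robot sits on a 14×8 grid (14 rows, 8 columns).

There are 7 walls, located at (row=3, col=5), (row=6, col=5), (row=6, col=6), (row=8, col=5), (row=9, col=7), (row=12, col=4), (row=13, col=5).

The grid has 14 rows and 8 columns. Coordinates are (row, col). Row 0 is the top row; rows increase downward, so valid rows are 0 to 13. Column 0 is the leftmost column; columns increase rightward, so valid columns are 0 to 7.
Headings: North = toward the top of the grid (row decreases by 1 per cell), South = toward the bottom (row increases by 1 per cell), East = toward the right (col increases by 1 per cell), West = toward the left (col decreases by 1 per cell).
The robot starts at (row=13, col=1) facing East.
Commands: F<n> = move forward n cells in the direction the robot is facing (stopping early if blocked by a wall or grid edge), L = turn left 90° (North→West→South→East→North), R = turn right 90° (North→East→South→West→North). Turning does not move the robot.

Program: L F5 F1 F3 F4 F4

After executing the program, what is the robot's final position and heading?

Answer: Final position: (row=0, col=1), facing North

Derivation:
Start: (row=13, col=1), facing East
  L: turn left, now facing North
  F5: move forward 5, now at (row=8, col=1)
  F1: move forward 1, now at (row=7, col=1)
  F3: move forward 3, now at (row=4, col=1)
  F4: move forward 4, now at (row=0, col=1)
  F4: move forward 0/4 (blocked), now at (row=0, col=1)
Final: (row=0, col=1), facing North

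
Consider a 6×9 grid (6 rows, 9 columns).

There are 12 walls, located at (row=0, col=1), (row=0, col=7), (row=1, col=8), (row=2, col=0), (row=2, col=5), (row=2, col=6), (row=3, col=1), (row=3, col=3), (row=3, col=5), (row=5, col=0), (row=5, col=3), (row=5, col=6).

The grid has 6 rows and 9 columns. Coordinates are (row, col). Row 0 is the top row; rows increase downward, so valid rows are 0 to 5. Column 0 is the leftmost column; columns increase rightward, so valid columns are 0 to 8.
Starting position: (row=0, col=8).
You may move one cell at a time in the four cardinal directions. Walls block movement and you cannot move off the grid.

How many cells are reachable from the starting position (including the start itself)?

Answer: Reachable cells: 1

Derivation:
BFS flood-fill from (row=0, col=8):
  Distance 0: (row=0, col=8)
Total reachable: 1 (grid has 42 open cells total)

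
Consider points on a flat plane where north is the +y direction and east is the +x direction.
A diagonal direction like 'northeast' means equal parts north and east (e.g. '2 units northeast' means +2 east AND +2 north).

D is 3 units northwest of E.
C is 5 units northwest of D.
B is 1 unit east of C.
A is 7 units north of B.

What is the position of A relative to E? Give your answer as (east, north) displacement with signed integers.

Place E at the origin (east=0, north=0).
  D is 3 units northwest of E: delta (east=-3, north=+3); D at (east=-3, north=3).
  C is 5 units northwest of D: delta (east=-5, north=+5); C at (east=-8, north=8).
  B is 1 unit east of C: delta (east=+1, north=+0); B at (east=-7, north=8).
  A is 7 units north of B: delta (east=+0, north=+7); A at (east=-7, north=15).
Therefore A relative to E: (east=-7, north=15).

Answer: A is at (east=-7, north=15) relative to E.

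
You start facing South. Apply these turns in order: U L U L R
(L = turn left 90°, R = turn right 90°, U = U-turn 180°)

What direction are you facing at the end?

Start: South
  U (U-turn (180°)) -> North
  L (left (90° counter-clockwise)) -> West
  U (U-turn (180°)) -> East
  L (left (90° counter-clockwise)) -> North
  R (right (90° clockwise)) -> East
Final: East

Answer: Final heading: East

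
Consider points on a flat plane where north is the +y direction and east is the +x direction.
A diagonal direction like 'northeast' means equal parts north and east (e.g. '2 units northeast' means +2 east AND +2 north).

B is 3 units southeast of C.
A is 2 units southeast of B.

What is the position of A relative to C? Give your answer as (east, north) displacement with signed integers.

Place C at the origin (east=0, north=0).
  B is 3 units southeast of C: delta (east=+3, north=-3); B at (east=3, north=-3).
  A is 2 units southeast of B: delta (east=+2, north=-2); A at (east=5, north=-5).
Therefore A relative to C: (east=5, north=-5).

Answer: A is at (east=5, north=-5) relative to C.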